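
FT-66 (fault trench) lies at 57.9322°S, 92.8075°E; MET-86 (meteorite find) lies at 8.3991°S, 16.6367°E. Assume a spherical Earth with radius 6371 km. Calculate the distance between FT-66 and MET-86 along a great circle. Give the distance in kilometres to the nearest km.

8402 km

Δφ = 49.5331°,  Δλ = -76.1708°
a = sin²(Δφ/2) + cos φ₁ cos φ₂ sin²(Δλ/2) = 0.375338
c = 2·arcsin(√a) = 1.318813 rad = 75.5624°
d = R·c = 6371 × 1.318813 = 8402.2 km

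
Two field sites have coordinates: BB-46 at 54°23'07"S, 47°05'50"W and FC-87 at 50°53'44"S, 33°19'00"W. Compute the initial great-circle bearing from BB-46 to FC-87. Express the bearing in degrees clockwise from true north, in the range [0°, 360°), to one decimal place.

72.9°

BB-46: φ = -54.38528°, λ = -47.09722°
FC-87: φ = -50.89556°, λ = -33.31667°
Δλ = 13.7806°
y = sin Δλ · cos φ₂ = 0.150244
x = cos φ₁ sin φ₂ − sin φ₁ cos φ₂ cos Δλ = 0.046110
θ = atan2(y, x) = 72.9387° → 72.9387° (mod 360°)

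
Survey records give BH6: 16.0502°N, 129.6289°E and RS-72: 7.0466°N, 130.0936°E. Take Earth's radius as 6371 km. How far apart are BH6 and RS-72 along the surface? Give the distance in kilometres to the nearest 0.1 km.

Δφ = -9.0036°,  Δλ = 0.4647°
a = sin²(Δφ/2) + cos φ₁ cos φ₂ sin²(Δλ/2) = 0.006176
c = 2·arcsin(√a) = 0.157343 rad = 9.0151°
d = R·c = 6371 × 0.157343 = 1002.4 km

1002.4 km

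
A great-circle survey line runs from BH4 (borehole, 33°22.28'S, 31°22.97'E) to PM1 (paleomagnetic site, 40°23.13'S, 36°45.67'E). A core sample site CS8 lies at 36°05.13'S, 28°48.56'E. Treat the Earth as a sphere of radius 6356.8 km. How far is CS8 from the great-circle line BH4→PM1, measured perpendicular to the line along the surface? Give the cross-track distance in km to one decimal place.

BH4: φ = -33.37133°, λ = +31.38283°
PM1: φ = -40.38550°, λ = +36.76117°
CS8: φ = -36.08550°, λ = +28.80933°
δ₁₃ = central angle BH4→CS8 = 0.060050 rad  (haversine)
θ₁₃ = bearing BH4→CS8 = 217.202°,  θ₁₂ = bearing BH4→PM1 = 150.060°
dₓₜ = R·arcsin(sin δ₁₃ · sin(θ₁₃ − θ₁₂)) = 6356.8·arcsin(0.06001·sin(67.142°)) = 351.719 km
|dₓₜ| = 351.719 km

351.7 km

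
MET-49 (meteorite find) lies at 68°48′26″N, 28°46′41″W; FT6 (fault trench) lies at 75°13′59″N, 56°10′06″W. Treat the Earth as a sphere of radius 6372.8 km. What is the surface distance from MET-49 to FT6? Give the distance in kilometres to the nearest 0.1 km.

MET-49: φ = +68.80722°, λ = -28.77806°
FT6: φ = +75.23306°, λ = -56.16833°
Δφ = 6.4258°,  Δλ = -27.3903°
a = sin²(Δφ/2) + cos φ₁ cos φ₂ sin²(Δλ/2) = 0.008306
c = 2·arcsin(√a) = 0.182530 rad = 10.4582°
d = R·c = 6372.8 × 0.182530 = 1163.2 km

1163.2 km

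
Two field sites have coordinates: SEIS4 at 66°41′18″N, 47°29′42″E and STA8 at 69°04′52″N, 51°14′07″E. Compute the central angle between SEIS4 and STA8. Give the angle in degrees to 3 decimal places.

2.775°

SEIS4: φ = +66.68833°, λ = +47.49500°
STA8: φ = +69.08111°, λ = +51.23528°
Δφ = 2.3928°,  Δλ = 3.7403°
a = sin²(Δφ/2) + cos φ₁ cos φ₂ sin²(Δλ/2) = 0.000586
c = 2·arcsin(√a) = 0.048437 rad = 2.7753°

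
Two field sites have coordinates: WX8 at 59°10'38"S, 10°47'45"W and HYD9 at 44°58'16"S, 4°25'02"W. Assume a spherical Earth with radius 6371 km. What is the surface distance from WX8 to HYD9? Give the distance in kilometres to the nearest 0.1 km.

1636.9 km

WX8: φ = -59.17722°, λ = -10.79583°
HYD9: φ = -44.97111°, λ = -4.41722°
Δφ = 14.2061°,  Δλ = 6.3786°
a = sin²(Δφ/2) + cos φ₁ cos φ₂ sin²(Δλ/2) = 0.016412
c = 2·arcsin(√a) = 0.256928 rad = 14.7209°
d = R·c = 6371 × 0.256928 = 1636.9 km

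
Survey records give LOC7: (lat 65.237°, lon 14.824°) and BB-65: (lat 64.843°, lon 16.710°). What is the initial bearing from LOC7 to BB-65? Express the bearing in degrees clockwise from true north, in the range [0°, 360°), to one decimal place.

Δλ = 1.8860°
y = sin Δλ · cos φ₂ = 0.013990
x = cos φ₁ sin φ₂ − sin φ₁ cos φ₂ cos Δλ = -0.006667
θ = atan2(y, x) = 115.4811° → 115.4811° (mod 360°)

115.5°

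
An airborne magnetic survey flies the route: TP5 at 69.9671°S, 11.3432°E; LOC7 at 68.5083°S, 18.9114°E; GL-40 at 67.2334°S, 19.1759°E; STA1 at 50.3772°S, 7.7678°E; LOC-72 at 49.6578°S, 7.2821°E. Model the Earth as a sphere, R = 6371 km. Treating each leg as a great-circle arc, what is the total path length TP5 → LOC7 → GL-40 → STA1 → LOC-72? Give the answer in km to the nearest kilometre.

2547 km

TP5→LOC7: c = 0.053249 rad, d = 339.25 km
LOC7→GL-40: c = 0.022319 rad, d = 142.19 km
GL-40→STA1: c = 0.310569 rad, d = 1978.64 km
STA1→LOC-72: c = 0.013686 rad, d = 87.20 km
Total = 339.25 + 142.19 + 1978.64 + 87.20 = 2547.28 km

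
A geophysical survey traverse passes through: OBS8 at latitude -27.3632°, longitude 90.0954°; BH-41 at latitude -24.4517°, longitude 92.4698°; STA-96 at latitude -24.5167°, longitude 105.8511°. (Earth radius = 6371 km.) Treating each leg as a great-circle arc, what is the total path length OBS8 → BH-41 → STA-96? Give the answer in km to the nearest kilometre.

1755 km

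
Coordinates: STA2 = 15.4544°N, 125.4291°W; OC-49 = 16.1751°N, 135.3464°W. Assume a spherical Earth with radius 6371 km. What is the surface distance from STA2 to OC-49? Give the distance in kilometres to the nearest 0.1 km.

Δφ = 0.7207°,  Δλ = -9.9173°
a = sin²(Δφ/2) + cos φ₁ cos φ₂ sin²(Δλ/2) = 0.006956
c = 2·arcsin(√a) = 0.166995 rad = 9.5681°
d = R·c = 6371 × 0.166995 = 1063.9 km

1063.9 km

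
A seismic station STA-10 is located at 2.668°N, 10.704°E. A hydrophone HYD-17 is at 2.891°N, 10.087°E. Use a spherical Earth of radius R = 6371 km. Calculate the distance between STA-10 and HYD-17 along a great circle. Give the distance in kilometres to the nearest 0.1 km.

72.9 km

Δφ = 0.2230°,  Δλ = -0.6170°
a = sin²(Δφ/2) + cos φ₁ cos φ₂ sin²(Δλ/2) = 0.000033
c = 2·arcsin(√a) = 0.011439 rad = 0.6554°
d = R·c = 6371 × 0.011439 = 72.9 km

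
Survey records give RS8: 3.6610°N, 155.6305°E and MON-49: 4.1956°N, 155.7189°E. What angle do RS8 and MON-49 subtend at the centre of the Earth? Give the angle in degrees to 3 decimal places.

Δφ = 0.5346°,  Δλ = 0.0884°
a = sin²(Δφ/2) + cos φ₁ cos φ₂ sin²(Δλ/2) = 0.000022
c = 2·arcsin(√a) = 0.009457 rad = 0.5418°

0.542°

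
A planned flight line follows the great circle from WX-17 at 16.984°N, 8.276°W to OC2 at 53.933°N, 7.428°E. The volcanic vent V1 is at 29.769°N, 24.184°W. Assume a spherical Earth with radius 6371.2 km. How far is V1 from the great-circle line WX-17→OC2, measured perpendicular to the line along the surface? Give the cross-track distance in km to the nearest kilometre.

1866 km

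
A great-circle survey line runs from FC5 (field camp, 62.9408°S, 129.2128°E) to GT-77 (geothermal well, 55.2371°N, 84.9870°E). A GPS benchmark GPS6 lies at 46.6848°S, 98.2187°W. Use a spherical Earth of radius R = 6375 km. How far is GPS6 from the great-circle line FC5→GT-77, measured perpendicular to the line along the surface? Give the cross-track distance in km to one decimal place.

δ₁₃ = central angle FC5→GPS6 = 1.118716 rad  (haversine)
θ₁₃ = bearing FC5→GPS6 = 145.830°,  θ₁₂ = bearing FC5→GT-77 = 331.667°
dₓₜ = R·arcsin(sin δ₁₃ · sin(θ₁₃ − θ₁₂)) = 6375·arcsin(0.89954·sin(-185.837°)) = 584.011 km
|dₓₜ| = 584.011 km

584.0 km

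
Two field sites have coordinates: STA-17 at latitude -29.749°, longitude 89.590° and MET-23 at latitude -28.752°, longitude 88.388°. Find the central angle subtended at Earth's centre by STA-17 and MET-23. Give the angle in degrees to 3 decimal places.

Δφ = 0.9970°,  Δλ = -1.2020°
a = sin²(Δφ/2) + cos φ₁ cos φ₂ sin²(Δλ/2) = 0.000159
c = 2·arcsin(√a) = 0.025255 rad = 1.4470°

1.447°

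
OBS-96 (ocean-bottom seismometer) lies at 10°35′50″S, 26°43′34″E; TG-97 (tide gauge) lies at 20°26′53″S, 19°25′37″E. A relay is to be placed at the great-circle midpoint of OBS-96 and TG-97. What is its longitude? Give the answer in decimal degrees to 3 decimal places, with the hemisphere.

23.164°E

OBS-96: φ = -10.59722°, λ = +26.72611°
TG-97: φ = -20.44806°, λ = +19.42694°
Bx = cos φ₂ cos Δλ = 0.929396,  By = cos φ₂ sin Δλ = -0.119045
φₘ = atan2(sin φ₁ + sin φ₂, √((cos φ₁ + Bx)² + By²)) = -15.55264°
λₘ = λ₁ + atan2(By, cos φ₁ + Bx) = 23.16400°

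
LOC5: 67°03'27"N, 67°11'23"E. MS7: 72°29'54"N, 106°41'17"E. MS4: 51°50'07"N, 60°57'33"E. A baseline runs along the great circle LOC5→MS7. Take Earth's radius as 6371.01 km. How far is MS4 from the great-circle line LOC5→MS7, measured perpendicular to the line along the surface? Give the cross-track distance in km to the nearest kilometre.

1005 km

LOC5: φ = +67.05750°, λ = +67.18972°
MS7: φ = +72.49833°, λ = +106.68806°
MS4: φ = +51.83528°, λ = +60.95917°
δ₁₃ = central angle LOC5→MS4 = 0.271044 rad  (haversine)
θ₁₃ = bearing LOC5→MS4 = 194.506°,  θ₁₂ = bearing LOC5→MS7 = 50.433°
dₓₜ = R·arcsin(sin δ₁₃ · sin(θ₁₃ − θ₁₂)) = 6371.01·arcsin(0.26774·sin(144.073°)) = 1005.014 km
|dₓₜ| = 1005.014 km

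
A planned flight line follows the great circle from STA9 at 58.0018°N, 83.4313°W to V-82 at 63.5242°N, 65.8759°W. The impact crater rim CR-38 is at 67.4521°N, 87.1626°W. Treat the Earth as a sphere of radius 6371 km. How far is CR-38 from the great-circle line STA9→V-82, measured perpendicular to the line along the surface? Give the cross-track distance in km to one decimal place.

δ₁₃ = central angle STA9→CR-38 = 0.167542 rad  (haversine)
θ₁₃ = bearing STA9→CR-38 = 351.394°,  θ₁₂ = bearing STA9→V-82 = 49.749°
dₓₜ = R·arcsin(sin δ₁₃ · sin(θ₁₃ − θ₁₂)) = 6371·arcsin(0.16676·sin(301.645°)) = -907.521 km
|dₓₜ| = 907.521 km

907.5 km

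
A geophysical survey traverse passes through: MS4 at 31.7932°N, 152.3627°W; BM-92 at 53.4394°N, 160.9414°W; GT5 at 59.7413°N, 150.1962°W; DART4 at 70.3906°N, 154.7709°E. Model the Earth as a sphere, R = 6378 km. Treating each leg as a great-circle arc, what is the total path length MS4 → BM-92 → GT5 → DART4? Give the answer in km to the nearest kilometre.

6183 km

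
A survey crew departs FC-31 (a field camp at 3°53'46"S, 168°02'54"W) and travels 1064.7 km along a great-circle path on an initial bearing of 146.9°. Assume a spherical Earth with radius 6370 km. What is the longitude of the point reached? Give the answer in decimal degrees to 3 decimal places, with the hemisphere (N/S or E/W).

162.721°W

FC-31: φ = -3.89611°, λ = -168.04833°
δ = d/R = 1064.7/6370 = 0.167143 rad
φ₂ = arcsin(sin φ₁ cos δ + cos φ₁ sin δ cos θ)
   = arcsin(-0.06795·0.98606 + 0.99769·0.16637·-0.83772) = -11.89075°
λ₂ = λ₁ + atan2(sin θ sin δ cos φ₁, cos δ − sin φ₁ sin φ₂) = -162.72104°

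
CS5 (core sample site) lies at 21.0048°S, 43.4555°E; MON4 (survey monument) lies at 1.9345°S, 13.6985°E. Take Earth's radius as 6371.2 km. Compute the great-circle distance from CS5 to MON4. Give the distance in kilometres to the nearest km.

3859 km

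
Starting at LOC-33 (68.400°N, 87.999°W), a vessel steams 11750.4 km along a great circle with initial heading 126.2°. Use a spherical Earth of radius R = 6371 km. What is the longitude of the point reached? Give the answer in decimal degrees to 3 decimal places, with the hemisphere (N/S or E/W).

26.919°W

δ = d/R = 11750.4/6371 = 1.844357 rad
φ₂ = arcsin(sin φ₁ cos δ + cos φ₁ sin δ cos θ)
   = arcsin(0.92978·-0.27016 + 0.36812·0.96281·-0.59061) = -27.42078°
λ₂ = λ₁ + atan2(sin θ sin δ cos φ₁, cos δ − sin φ₁ sin φ₂) = -26.91919°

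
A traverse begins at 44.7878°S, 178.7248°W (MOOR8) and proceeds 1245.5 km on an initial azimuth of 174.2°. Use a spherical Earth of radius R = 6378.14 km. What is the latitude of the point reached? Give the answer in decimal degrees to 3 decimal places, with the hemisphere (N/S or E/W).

δ = d/R = 1245.5/6378.14 = 0.195276 rad
φ₂ = arcsin(sin φ₁ cos δ + cos φ₁ sin δ cos θ)
   = arcsin(-0.70448·0.98099 + 0.70972·0.19404·-0.99488) = -55.90419°
λ₂ = λ₁ + atan2(sin θ sin δ cos φ₁, cos δ − sin φ₁ sin φ₂) = -176.72022°

55.904°S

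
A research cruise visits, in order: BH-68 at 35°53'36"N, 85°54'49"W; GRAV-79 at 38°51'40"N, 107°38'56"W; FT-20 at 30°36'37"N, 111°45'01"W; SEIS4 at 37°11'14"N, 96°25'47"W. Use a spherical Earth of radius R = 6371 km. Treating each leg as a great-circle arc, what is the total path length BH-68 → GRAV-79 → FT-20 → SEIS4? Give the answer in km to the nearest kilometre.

4524 km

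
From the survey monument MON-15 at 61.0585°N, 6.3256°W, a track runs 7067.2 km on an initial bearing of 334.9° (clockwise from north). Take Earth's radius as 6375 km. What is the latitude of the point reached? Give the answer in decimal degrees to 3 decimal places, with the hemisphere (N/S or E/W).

δ = d/R = 7067.2/6375 = 1.108580 rad
φ₂ = arcsin(sin φ₁ cos δ + cos φ₁ sin δ cos θ)
   = arcsin(0.87511·0.44593 + 0.48392·0.89507·0.90557) = 51.48799°
λ₂ = λ₁ + atan2(sin θ sin δ cos φ₁, cos δ − sin φ₁ sin φ₂) = -148.75320°

51.488°N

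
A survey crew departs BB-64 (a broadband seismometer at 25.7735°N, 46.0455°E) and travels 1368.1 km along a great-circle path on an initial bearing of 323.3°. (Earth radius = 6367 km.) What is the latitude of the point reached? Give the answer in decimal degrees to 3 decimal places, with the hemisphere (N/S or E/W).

35.364°N

δ = d/R = 1368.1/6367 = 0.214874 rad
φ₂ = arcsin(sin φ₁ cos δ + cos φ₁ sin δ cos θ)
   = arcsin(0.43481·0.97700 + 0.90052·0.21322·0.80178) = 35.36381°
λ₂ = λ₁ + atan2(sin θ sin δ cos φ₁, cos δ − sin φ₁ sin φ₂) = 37.05570°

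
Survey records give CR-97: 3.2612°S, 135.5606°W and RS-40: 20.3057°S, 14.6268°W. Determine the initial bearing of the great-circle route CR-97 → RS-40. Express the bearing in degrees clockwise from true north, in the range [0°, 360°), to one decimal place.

Δλ = 120.9338°
y = sin Δλ · cos φ₂ = 0.804456
x = cos φ₁ sin φ₂ − sin φ₁ cos φ₂ cos Δλ = -0.373893
θ = atan2(y, x) = 114.9279° → 114.9279° (mod 360°)

114.9°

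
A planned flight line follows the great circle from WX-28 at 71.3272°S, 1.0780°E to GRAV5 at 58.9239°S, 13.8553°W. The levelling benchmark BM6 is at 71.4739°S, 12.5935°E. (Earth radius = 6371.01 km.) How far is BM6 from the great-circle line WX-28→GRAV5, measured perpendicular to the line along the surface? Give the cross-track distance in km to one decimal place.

305.1 km

δ₁₃ = central angle WX-28→BM6 = 0.064057 rad  (haversine)
θ₁₃ = bearing WX-28→BM6 = 97.738°,  θ₁₂ = bearing WX-28→GRAV5 = 326.144°
dₓₜ = R·arcsin(sin δ₁₃ · sin(θ₁₃ − θ₁₂)) = 6371.01·arcsin(0.06401·sin(-228.405°)) = 305.118 km
|dₓₜ| = 305.118 km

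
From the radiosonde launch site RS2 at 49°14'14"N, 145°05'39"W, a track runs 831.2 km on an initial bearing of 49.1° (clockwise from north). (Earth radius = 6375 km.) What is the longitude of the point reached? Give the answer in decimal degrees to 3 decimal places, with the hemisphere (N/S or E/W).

135.525°W

RS2: φ = +49.23722°, λ = -145.09417°
δ = d/R = 831.2/6375 = 0.130384 rad
φ₂ = arcsin(sin φ₁ cos δ + cos φ₁ sin δ cos θ)
   = arcsin(0.75742·0.99151 + 0.65293·0.13002·0.65474) = 53.76233°
λ₂ = λ₁ + atan2(sin θ sin δ cos φ₁, cos δ − sin φ₁ sin φ₂) = -135.52470°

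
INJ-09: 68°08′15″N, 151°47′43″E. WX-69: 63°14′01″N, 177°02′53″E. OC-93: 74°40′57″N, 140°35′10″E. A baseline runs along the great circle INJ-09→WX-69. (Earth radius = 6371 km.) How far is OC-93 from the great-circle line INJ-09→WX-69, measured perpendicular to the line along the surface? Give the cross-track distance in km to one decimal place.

661.3 km

INJ-09: φ = +68.13750°, λ = +151.79528°
WX-69: φ = +63.23361°, λ = +177.04806°
OC-93: φ = +74.68250°, λ = +140.58611°
δ₁₃ = central angle INJ-09→OC-93 = 0.129658 rad  (haversine)
θ₁₃ = bearing INJ-09→OC-93 = 336.599°,  θ₁₂ = bearing INJ-09→WX-69 = 103.335°
dₓₜ = R·arcsin(sin δ₁₃ · sin(θ₁₃ − θ₁₂)) = 6371·arcsin(0.12930·sin(233.264°)) = -661.329 km
|dₓₜ| = 661.329 km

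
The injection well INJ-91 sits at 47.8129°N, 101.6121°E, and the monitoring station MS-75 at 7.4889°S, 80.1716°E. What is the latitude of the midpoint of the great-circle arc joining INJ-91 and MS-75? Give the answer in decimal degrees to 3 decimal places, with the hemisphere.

Bx = cos φ₂ cos Δλ = 0.922858,  By = cos φ₂ sin Δλ = -0.362417
φₘ = atan2(sin φ₁ + sin φ₂, √((cos φ₁ + Bx)² + By²)) = 20.47815°
λₘ = λ₁ + atan2(By, cos φ₁ + Bx) = 88.80611°

20.478°N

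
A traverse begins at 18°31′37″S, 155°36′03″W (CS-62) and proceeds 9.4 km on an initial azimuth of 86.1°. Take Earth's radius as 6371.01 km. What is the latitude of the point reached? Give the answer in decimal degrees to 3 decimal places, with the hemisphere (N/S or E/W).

18.521°S

CS-62: φ = -18.52694°, λ = -155.60083°
δ = d/R = 9.4/6371.01 = 0.001475 rad
φ₂ = arcsin(sin φ₁ cos δ + cos φ₁ sin δ cos θ)
   = arcsin(-0.31775·1.00000 + 0.94817·0.00148·0.06802) = -18.52117°
λ₂ = λ₁ + atan2(sin θ sin δ cos φ₁, cos δ − sin φ₁ sin φ₂) = -155.51189°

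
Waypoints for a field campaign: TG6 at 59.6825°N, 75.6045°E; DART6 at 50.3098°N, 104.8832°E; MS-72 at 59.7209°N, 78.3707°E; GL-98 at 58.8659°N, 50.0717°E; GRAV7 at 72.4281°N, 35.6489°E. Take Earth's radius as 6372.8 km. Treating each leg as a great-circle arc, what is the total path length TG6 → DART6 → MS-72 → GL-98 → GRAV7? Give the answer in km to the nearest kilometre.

7317 km

TG6→DART6: c = 0.331773 rad, d = 2114.32 km
DART6→MS-72: c = 0.308872 rad, d = 1968.38 km
MS-72→GL-98: c = 0.250731 rad, d = 1597.86 km
GL-98→GRAV7: c = 0.256844 rad, d = 1636.82 km
Total = 2114.32 + 1968.38 + 1597.86 + 1636.82 = 7317.38 km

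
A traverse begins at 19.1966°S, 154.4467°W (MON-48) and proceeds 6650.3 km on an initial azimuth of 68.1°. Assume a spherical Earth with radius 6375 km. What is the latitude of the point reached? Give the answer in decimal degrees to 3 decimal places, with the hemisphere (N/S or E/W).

7.978°N

δ = d/R = 6650.3/6375 = 1.043184 rad
φ₂ = arcsin(sin φ₁ cos δ + cos φ₁ sin δ cos θ)
   = arcsin(-0.32881·0.50347 + 0.94440·0.86401·0.37299) = 7.97840°
λ₂ = λ₁ + atan2(sin θ sin δ cos φ₁, cos δ − sin φ₁ sin φ₂) = -100.39988°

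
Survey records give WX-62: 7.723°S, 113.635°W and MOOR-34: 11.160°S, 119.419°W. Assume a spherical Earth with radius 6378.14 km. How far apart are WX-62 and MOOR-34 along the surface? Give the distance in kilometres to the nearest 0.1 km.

741.4 km

Δφ = -3.4370°,  Δλ = -5.7840°
a = sin²(Δφ/2) + cos φ₁ cos φ₂ sin²(Δλ/2) = 0.003374
c = 2·arcsin(√a) = 0.116240 rad = 6.6600°
d = R·c = 6378.14 × 0.116240 = 741.4 km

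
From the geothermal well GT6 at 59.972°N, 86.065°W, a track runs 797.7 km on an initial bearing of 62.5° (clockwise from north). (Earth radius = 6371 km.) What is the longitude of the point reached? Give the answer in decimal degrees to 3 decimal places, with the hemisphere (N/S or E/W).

72.134°W

δ = d/R = 797.7/6371 = 0.125208 rad
φ₂ = arcsin(sin φ₁ cos δ + cos φ₁ sin δ cos θ)
   = arcsin(0.86578·0.99217 + 0.50042·0.12488·0.46175) = 62.60551°
λ₂ = λ₁ + atan2(sin θ sin δ cos φ₁, cos δ − sin φ₁ sin φ₂) = -72.13441°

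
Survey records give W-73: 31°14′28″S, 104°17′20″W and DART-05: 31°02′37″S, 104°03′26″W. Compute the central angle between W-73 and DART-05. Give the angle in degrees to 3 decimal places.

0.280°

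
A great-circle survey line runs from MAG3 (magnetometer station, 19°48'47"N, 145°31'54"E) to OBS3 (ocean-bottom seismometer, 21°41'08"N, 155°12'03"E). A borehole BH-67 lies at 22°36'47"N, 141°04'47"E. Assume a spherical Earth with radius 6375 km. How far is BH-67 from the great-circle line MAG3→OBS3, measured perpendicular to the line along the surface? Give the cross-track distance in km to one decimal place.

414.9 km

MAG3: φ = +19.81306°, λ = +145.53167°
OBS3: φ = +21.68556°, λ = +155.20083°
BH-67: φ = +22.61306°, λ = +141.07972°
δ₁₃ = central angle MAG3→BH-67 = 0.087369 rad  (haversine)
θ₁₃ = bearing MAG3→BH-67 = 304.796°,  θ₁₂ = bearing MAG3→OBS3 = 76.611°
dₓₜ = R·arcsin(sin δ₁₃ · sin(θ₁₃ − θ₁₂)) = 6375·arcsin(0.08726·sin(228.185°)) = -414.879 km
|dₓₜ| = 414.879 km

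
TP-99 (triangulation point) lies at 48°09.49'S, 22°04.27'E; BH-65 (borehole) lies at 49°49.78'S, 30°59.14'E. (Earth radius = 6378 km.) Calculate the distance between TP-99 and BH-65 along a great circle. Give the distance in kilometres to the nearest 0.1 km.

676.7 km

TP-99: φ = -48.15817°, λ = +22.07117°
BH-65: φ = -49.82967°, λ = +30.98567°
Δφ = -1.6715°,  Δλ = 8.9145°
a = sin²(Δφ/2) + cos φ₁ cos φ₂ sin²(Δλ/2) = 0.002812
c = 2·arcsin(√a) = 0.106100 rad = 6.0791°
d = R·c = 6378 × 0.106100 = 676.7 km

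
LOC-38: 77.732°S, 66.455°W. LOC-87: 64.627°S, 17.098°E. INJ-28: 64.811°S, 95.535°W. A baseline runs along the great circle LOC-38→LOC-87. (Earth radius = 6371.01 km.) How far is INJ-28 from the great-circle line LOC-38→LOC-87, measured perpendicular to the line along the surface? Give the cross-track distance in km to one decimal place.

608.6 km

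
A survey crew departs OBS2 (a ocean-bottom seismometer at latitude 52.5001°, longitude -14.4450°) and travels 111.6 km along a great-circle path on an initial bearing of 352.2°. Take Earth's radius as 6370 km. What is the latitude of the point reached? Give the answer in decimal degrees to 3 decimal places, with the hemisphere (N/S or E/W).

53.494°N

δ = d/R = 111.6/6370 = 0.017520 rad
φ₂ = arcsin(sin φ₁ cos δ + cos φ₁ sin δ cos θ)
   = arcsin(0.79335·0.99985 + 0.60876·0.01752·0.99075) = 53.49440°
λ₂ = λ₁ + atan2(sin θ sin δ cos φ₁, cos δ − sin φ₁ sin φ₂) = -14.67399°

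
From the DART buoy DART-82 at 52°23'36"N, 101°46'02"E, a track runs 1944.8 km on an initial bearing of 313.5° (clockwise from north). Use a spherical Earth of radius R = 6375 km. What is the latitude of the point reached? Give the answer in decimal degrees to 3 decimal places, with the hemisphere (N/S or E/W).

DART-82: φ = +52.39333°, λ = +101.76722°
δ = d/R = 1944.8/6375 = 0.305067 rad
φ₂ = arcsin(sin φ₁ cos δ + cos φ₁ sin δ cos θ)
   = arcsin(0.79222·0.95383 + 0.61024·0.30036·0.68835) = 61.86114°
λ₂ = λ₁ + atan2(sin θ sin δ cos φ₁, cos δ − sin φ₁ sin φ₂) = 74.25273°

61.861°N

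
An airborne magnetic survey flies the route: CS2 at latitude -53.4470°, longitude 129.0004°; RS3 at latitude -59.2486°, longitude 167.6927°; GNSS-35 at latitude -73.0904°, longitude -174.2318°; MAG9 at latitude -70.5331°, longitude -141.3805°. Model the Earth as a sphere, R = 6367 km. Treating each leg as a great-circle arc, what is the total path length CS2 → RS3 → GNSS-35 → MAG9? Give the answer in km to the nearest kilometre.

5311 km

CS2→RS3: c = 0.381681 rad, d = 2430.16 km
RS3→GNSS-35: c = 0.270564 rad, d = 1722.68 km
GNSS-35→MAG9: c = 0.181895 rad, d = 1158.13 km
Total = 2430.16 + 1722.68 + 1158.13 = 5310.97 km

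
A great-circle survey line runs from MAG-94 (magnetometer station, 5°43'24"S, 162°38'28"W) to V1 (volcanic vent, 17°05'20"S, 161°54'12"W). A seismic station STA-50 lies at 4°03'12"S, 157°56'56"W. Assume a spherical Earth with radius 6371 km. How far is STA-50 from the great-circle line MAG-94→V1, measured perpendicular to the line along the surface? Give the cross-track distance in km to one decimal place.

MAG-94: φ = -5.72333°, λ = -162.64111°
V1: φ = -17.08889°, λ = -161.90333°
STA-50: φ = -4.05333°, λ = -157.94889°
δ₁₃ = central angle MAG-94→STA-50 = 0.086643 rad  (haversine)
θ₁₃ = bearing MAG-94→STA-50 = 70.554°,  θ₁₂ = bearing MAG-94→V1 = 176.426°
dₓₜ = R·arcsin(sin δ₁₃ · sin(θ₁₃ − θ₁₂)) = 6371·arcsin(0.08654·sin(-105.873°)) = -530.909 km
|dₓₜ| = 530.909 km

530.9 km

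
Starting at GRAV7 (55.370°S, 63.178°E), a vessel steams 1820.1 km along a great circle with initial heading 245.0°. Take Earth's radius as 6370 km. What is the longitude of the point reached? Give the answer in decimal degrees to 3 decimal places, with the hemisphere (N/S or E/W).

33.443°E

δ = d/R = 1820.1/6370 = 0.285730 rad
φ₂ = arcsin(sin φ₁ cos δ + cos φ₁ sin δ cos θ)
   = arcsin(-0.82284·0.95946 + 0.56827·0.28186·-0.42262) = -59.00028°
λ₂ = λ₁ + atan2(sin θ sin δ cos φ₁, cos δ − sin φ₁ sin φ₂) = 33.44316°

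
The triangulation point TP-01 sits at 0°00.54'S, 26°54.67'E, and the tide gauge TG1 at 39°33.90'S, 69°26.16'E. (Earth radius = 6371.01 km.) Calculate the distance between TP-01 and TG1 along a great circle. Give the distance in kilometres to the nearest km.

TP-01: φ = -0.00900°, λ = +26.91117°
TG1: φ = -39.56500°, λ = +69.43600°
Δφ = -39.5560°,  Δλ = 42.5248°
a = sin²(Δφ/2) + cos φ₁ cos φ₂ sin²(Δλ/2) = 0.215878
c = 2·arcsin(√a) = 0.966427 rad = 55.3722°
d = R·c = 6371.01 × 0.966427 = 6157.1 km

6157 km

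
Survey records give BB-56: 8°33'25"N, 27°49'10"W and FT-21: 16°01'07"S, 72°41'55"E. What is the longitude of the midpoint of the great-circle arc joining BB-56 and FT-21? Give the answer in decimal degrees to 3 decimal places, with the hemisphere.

BB-56: φ = +8.55694°, λ = -27.81944°
FT-21: φ = -16.01861°, λ = +72.69861°
Bx = cos φ₂ cos Δλ = -0.175458,  By = cos φ₂ sin Δλ = 0.945022
φₘ = atan2(sin φ₁ + sin φ₂, √((cos φ₁ + Bx)² + By²)) = -5.82293°
λₘ = λ₁ + atan2(By, cos φ₁ + Bx) = 21.46091°

21.461°E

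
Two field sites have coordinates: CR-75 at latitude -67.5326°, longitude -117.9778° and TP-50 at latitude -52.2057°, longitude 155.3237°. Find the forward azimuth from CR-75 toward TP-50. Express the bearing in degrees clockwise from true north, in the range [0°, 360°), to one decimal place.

246.2°

Δλ = -86.6985°
y = sin Δλ · cos φ₂ = -0.611811
x = cos φ₁ sin φ₂ − sin φ₁ cos φ₂ cos Δλ = -0.269373
θ = atan2(y, x) = -113.7633° → 246.2367° (mod 360°)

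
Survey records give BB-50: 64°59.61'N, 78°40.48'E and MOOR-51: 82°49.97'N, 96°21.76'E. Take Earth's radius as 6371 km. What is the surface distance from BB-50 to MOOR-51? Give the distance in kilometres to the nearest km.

2035 km

BB-50: φ = +64.99350°, λ = +78.67467°
MOOR-51: φ = +82.83283°, λ = +96.36267°
Δφ = 17.8393°,  Δλ = 17.6880°
a = sin²(Δφ/2) + cos φ₁ cos φ₂ sin²(Δλ/2) = 0.025287
c = 2·arcsin(√a) = 0.319394 rad = 18.2999°
d = R·c = 6371 × 0.319394 = 2034.9 km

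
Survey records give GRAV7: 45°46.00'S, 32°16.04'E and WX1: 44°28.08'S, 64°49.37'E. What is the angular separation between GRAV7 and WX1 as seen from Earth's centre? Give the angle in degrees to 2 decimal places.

GRAV7: φ = -45.76667°, λ = +32.26733°
WX1: φ = -44.46800°, λ = +64.82283°
Δφ = 1.2987°,  Δλ = 32.5555°
a = sin²(Δφ/2) + cos φ₁ cos φ₂ sin²(Δλ/2) = 0.039240
c = 2·arcsin(√a) = 0.398819 rad = 22.8506°

22.85°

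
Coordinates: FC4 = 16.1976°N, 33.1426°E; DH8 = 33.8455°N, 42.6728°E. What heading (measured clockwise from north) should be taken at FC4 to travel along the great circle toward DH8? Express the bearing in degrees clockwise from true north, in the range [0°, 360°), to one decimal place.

24.2°

Δλ = 9.5302°
y = sin Δλ · cos φ₂ = 0.137511
x = cos φ₁ sin φ₂ − sin φ₁ cos φ₂ cos Δλ = 0.306364
θ = atan2(y, x) = 24.1728° → 24.1728° (mod 360°)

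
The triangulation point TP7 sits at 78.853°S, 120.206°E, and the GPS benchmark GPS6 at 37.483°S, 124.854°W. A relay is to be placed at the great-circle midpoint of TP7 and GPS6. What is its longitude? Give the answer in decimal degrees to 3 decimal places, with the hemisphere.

138.685°W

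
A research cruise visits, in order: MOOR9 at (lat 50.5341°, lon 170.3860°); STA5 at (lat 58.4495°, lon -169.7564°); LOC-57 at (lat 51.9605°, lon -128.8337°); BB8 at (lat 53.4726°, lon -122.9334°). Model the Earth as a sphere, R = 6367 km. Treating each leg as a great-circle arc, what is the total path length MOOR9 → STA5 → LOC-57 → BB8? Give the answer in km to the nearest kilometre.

MOOR9→STA5: c = 0.242683 rad, d = 1545.16 km
STA5→LOC-57: c = 0.415809 rad, d = 2647.45 km
LOC-57→BB8: c = 0.067707 rad, d = 431.09 km
Total = 1545.16 + 2647.45 + 431.09 = 4623.71 km

4624 km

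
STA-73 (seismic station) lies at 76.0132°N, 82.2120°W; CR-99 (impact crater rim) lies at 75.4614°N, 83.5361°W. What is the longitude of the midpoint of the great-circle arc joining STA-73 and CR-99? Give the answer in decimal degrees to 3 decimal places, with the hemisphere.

82.887°W

Bx = cos φ₂ cos Δλ = 0.250965,  By = cos φ₂ sin Δλ = -0.005801
φₘ = atan2(sin φ₁ + sin φ₂, √((cos φ₁ + Bx)² + By²)) = 75.73821°
λₘ = λ₁ + atan2(By, cos φ₁ + Bx) = -82.88659°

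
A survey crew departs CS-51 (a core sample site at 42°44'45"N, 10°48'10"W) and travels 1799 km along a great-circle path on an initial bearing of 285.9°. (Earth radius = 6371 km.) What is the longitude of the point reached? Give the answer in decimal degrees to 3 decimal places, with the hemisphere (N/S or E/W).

CS-51: φ = +42.74583°, λ = -10.80278°
δ = d/R = 1799/6371 = 0.282373 rad
φ₂ = arcsin(sin φ₁ cos δ + cos φ₁ sin δ cos θ)
   = arcsin(0.67875·0.96040 + 0.73437·0.27864·0.27396) = 45.06633°
λ₂ = λ₁ + atan2(sin θ sin δ cos φ₁, cos δ − sin φ₁ sin φ₂) = -33.10017°

33.100°W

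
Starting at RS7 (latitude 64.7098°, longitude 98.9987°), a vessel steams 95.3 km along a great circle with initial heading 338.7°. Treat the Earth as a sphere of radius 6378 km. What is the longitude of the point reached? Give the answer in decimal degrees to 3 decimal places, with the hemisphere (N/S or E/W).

98.249°E

δ = d/R = 95.3/6378 = 0.014942 rad
φ₂ = arcsin(sin φ₁ cos δ + cos φ₁ sin δ cos θ)
   = arcsin(0.90416·0.99989 + 0.42720·0.01494·0.93169) = 65.50559°
λ₂ = λ₁ + atan2(sin θ sin δ cos φ₁, cos δ − sin φ₁ sin φ₂) = 98.24863°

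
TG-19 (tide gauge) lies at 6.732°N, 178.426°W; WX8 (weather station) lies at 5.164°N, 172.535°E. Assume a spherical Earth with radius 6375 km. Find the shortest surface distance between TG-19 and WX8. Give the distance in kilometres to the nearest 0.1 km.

Δφ = -1.5680°,  Δλ = -9.0390°
a = sin²(Δφ/2) + cos φ₁ cos φ₂ sin²(Δλ/2) = 0.006329
c = 2·arcsin(√a) = 0.159273 rad = 9.1257°
d = R·c = 6375 × 0.159273 = 1015.4 km

1015.4 km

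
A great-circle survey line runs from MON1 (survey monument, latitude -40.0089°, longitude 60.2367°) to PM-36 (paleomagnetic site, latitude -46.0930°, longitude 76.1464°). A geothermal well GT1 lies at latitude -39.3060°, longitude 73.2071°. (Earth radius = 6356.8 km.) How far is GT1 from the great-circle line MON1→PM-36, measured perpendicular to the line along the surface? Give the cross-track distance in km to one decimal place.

598.6 km

δ₁₃ = central angle MON1→GT1 = 0.174557 rad  (haversine)
θ₁₃ = bearing MON1→GT1 = 90.140°,  θ₁₂ = bearing MON1→PM-36 = 122.918°
dₓₜ = R·arcsin(sin δ₁₃ · sin(θ₁₃ − θ₁₂)) = 6356.8·arcsin(0.17367·sin(-32.778°)) = -598.572 km
|dₓₜ| = 598.572 km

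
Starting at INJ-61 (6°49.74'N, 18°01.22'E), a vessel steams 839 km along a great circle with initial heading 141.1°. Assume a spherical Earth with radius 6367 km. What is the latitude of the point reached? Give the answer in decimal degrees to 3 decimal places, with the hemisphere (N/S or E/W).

INJ-61: φ = +6.82900°, λ = +18.02033°
δ = d/R = 839/6367 = 0.131773 rad
φ₂ = arcsin(sin φ₁ cos δ + cos φ₁ sin δ cos θ)
   = arcsin(0.11891·0.99133 + 0.99291·0.13139·-0.77824) = 0.93660°
λ₂ = λ₁ + atan2(sin θ sin δ cos φ₁, cos δ − sin φ₁ sin φ₂) = 22.75379°

0.937°N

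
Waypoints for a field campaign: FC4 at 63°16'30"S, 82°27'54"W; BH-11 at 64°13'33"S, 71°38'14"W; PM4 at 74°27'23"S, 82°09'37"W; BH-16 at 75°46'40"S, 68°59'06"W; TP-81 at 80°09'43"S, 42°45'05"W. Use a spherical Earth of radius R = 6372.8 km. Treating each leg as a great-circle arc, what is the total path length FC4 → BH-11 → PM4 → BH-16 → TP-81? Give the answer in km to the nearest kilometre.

FC4: φ = -63.27500°, λ = -82.46500°
BH-11: φ = -64.22583°, λ = -71.63722°
PM4: φ = -74.45639°, λ = -82.16028°
BH-16: φ = -75.77778°, λ = -68.98500°
TP-81: φ = -80.16194°, λ = -42.75139°
FC4→BH-11: c = 0.085103 rad, d = 542.35 km
BH-11→PM4: c = 0.189273 rad, d = 1206.20 km
PM4→BH-16: c = 0.063239 rad, d = 403.01 km
BH-16→TP-81: c = 0.120488 rad, d = 767.85 km
Total = 542.35 + 1206.20 + 403.01 + 767.85 = 2919.40 km

2919 km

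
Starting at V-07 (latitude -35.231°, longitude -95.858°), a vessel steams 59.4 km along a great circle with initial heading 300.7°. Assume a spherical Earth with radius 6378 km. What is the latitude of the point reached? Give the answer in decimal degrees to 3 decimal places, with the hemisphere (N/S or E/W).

34.957°S

δ = d/R = 59.4/6378 = 0.009313 rad
φ₂ = arcsin(sin φ₁ cos δ + cos φ₁ sin δ cos θ)
   = arcsin(-0.57687·0.99996 + 0.81683·0.00931·0.51054) = -34.95728°
λ₂ = λ₁ + atan2(sin θ sin δ cos φ₁, cos δ − sin φ₁ sin φ₂) = -96.41783°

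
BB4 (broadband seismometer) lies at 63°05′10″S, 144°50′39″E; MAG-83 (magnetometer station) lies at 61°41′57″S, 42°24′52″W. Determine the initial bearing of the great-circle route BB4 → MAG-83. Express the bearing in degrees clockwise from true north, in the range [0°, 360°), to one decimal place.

BB4: φ = -63.08611°, λ = +144.84417°
MAG-83: φ = -61.69917°, λ = -42.41444°
Δλ = 172.7414°
y = sin Δλ · cos φ₂ = 0.059902
x = cos φ₁ sin φ₂ − sin φ₁ cos φ₂ cos Δλ = -0.817908
θ = atan2(y, x) = 175.8113° → 175.8113° (mod 360°)

175.8°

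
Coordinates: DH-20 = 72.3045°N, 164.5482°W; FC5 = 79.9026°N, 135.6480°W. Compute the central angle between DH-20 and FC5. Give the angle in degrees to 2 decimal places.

Δφ = 7.5981°,  Δλ = 28.9002°
a = sin²(Δφ/2) + cos φ₁ cos φ₂ sin²(Δλ/2) = 0.007708
c = 2·arcsin(√a) = 0.175821 rad = 10.0738°

10.07°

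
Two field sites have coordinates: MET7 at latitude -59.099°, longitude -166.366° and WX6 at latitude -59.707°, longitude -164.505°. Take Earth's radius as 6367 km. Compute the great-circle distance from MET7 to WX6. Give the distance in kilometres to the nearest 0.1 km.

Δφ = -0.6080°,  Δλ = 1.8610°
a = sin²(Δφ/2) + cos φ₁ cos φ₂ sin²(Δλ/2) = 0.000096
c = 2·arcsin(√a) = 0.019644 rad = 1.1255°
d = R·c = 6367 × 0.019644 = 125.1 km

125.1 km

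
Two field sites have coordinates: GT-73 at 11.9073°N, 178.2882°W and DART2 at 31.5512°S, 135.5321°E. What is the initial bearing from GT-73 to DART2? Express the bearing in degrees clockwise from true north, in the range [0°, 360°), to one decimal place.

Δλ = -46.1797°
y = sin Δλ · cos φ₂ = -0.614856
x = cos φ₁ sin φ₂ − sin φ₁ cos φ₂ cos Δλ = -0.633744
θ = atan2(y, x) = -135.8667° → 224.1333° (mod 360°)

224.1°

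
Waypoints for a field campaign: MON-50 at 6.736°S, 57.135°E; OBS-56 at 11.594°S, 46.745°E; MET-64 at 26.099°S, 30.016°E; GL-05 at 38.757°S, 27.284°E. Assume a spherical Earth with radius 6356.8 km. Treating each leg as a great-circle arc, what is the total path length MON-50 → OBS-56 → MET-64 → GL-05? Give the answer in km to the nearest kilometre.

MON-50→OBS-56: c = 0.198030 rad, d = 1258.84 km
OBS-56→MET-64: c = 0.373945 rad, d = 2377.09 km
MET-64→GL-05: c = 0.224527 rad, d = 1427.27 km
Total = 1258.84 + 2377.09 + 1427.27 = 5063.20 km

5063 km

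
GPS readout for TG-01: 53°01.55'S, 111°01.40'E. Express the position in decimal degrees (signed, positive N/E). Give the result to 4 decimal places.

lat: 53.0258° S → -53.0258°
lon: 111.0233° E → +111.0233°

-53.0258°, +111.0233°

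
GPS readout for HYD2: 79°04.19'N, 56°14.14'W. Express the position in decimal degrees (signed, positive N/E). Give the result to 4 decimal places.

+79.0698°, -56.2357°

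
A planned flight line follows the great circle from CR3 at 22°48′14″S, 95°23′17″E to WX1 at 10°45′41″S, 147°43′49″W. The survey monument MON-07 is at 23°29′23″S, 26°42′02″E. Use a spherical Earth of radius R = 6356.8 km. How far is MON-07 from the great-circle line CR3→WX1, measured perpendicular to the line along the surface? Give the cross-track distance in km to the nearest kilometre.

CR3: φ = -22.80389°, λ = +95.38806°
WX1: φ = -10.76139°, λ = -147.73028°
MON-07: φ = -23.48972°, λ = +26.70056°
δ₁₃ = central angle CR3→MON-07 = 1.090814 rad  (haversine)
θ₁₃ = bearing CR3→MON-07 = 254.420°,  θ₁₂ = bearing CR3→WX1 = 111.450°
dₓₜ = R·arcsin(sin δ₁₃ · sin(θ₁₃ − θ₁₂)) = 6356.8·arcsin(0.88700·sin(142.970°)) = 3582.340 km
|dₓₜ| = 3582.340 km

3582 km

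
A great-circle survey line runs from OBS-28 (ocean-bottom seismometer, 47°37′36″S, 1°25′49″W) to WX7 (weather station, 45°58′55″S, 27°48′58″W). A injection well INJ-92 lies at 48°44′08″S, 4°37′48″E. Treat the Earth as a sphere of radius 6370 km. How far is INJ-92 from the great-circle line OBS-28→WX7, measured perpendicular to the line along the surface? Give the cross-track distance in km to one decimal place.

175.7 km

OBS-28: φ = -47.62667°, λ = -1.43028°
WX7: φ = -45.98194°, λ = -27.81611°
INJ-92: φ = -48.73556°, λ = +4.63000°
δ₁₃ = central angle OBS-28→INJ-92 = 0.073111 rad  (haversine)
θ₁₃ = bearing OBS-28→INJ-92 = 107.591°,  θ₁₂ = bearing OBS-28→WX7 = 265.412°
dₓₜ = R·arcsin(sin δ₁₃ · sin(θ₁₃ − θ₁₂)) = 6370·arcsin(0.07305·sin(-157.822°)) = -175.669 km
|dₓₜ| = 175.669 km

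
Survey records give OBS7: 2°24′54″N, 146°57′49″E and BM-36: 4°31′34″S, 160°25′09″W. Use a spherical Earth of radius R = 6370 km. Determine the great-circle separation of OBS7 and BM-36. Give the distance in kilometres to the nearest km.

5896 km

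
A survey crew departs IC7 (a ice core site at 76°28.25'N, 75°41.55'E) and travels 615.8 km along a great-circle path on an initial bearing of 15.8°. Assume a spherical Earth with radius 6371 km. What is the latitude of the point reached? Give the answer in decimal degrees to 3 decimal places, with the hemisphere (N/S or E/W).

81.665°N

IC7: φ = +76.47083°, λ = +75.69250°
δ = d/R = 615.8/6371 = 0.096657 rad
φ₂ = arcsin(sin φ₁ cos δ + cos φ₁ sin δ cos θ)
   = arcsin(0.97225·0.99533 + 0.23394·0.09651·0.96222) = 81.66466°
λ₂ = λ₁ + atan2(sin θ sin δ cos φ₁, cos δ − sin φ₁ sin φ₂) = 86.13572°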